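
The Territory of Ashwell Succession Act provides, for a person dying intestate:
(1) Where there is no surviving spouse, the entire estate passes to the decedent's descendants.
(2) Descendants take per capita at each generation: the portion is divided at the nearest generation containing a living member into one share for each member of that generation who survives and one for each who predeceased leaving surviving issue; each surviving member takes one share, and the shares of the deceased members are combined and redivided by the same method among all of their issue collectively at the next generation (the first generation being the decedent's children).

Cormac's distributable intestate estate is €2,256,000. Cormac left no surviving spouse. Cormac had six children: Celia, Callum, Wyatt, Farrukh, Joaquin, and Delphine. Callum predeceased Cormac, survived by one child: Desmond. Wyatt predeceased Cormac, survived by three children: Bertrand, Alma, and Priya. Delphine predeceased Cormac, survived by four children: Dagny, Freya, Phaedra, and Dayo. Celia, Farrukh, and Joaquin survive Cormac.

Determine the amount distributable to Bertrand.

Bertrand receives €141,000.

The entire €2,256,000 passes to the descendants.
That amount (€2,256,000) is divided at the children's generation into 6 shares of €376,000. Celia, Farrukh, and Joaquin each take €376,000. The 3 shares of the deceased (Callum, Wyatt, and Delphine) are combined into a pool of €1,128,000.
That pool (€1,128,000) is divided at the grandchildren's generation equally among Desmond, Bertrand, Alma, Priya, Dagny, Freya, Phaedra, and Dayo: €141,000 each.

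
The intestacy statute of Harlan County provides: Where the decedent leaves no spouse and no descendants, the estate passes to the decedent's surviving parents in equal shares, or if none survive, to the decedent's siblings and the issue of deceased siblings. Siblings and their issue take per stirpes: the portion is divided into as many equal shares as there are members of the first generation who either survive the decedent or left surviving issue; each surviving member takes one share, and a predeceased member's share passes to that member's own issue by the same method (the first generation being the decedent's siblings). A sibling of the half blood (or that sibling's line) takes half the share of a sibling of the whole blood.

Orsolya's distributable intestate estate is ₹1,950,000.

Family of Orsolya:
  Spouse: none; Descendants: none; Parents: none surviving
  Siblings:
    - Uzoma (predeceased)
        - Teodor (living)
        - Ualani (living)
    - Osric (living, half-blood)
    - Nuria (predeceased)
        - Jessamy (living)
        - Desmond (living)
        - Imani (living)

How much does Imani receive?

The entire ₹1,950,000 passes to the siblings and their issue.
Counting each half-blood sibling's line as half a unit, there are 5/2 units in ₹1,950,000, so one unit is ₹780,000. Whole-blood lines (Uzoma and Nuria) take ₹780,000 each; half-blood lines (Osric) take ₹390,000 each.
Uzoma's share (₹780,000) is divided into 2 shares of ₹390,000: Teodor and Ualani each take ₹390,000.
Nuria's share (₹780,000) is divided into 3 shares of ₹260,000: Jessamy, Desmond, and Imani each take ₹260,000.

Imani receives ₹260,000.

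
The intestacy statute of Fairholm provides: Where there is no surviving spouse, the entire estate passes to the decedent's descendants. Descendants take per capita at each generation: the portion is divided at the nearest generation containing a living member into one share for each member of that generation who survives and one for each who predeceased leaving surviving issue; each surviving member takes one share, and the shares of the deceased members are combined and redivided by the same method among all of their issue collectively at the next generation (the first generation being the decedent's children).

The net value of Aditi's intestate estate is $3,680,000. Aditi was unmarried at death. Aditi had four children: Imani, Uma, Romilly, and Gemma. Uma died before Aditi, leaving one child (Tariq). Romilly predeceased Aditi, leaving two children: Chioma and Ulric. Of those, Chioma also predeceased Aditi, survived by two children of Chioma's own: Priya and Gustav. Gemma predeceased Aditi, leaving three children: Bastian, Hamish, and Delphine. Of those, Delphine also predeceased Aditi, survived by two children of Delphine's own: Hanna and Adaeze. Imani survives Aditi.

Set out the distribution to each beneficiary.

Imani: $920,000; Tariq: $460,000; Priya: $230,000; Gustav: $230,000; Ulric: $460,000; Bastian: $460,000; Hamish: $460,000; Hanna: $230,000; Adaeze: $230,000

The entire $3,680,000 passes to the descendants.
That amount ($3,680,000) is divided at the children's generation into 4 shares of $920,000. Imani takes $920,000. The 3 shares of the deceased (Uma, Romilly, and Gemma) are combined into a pool of $2,760,000.
That pool ($2,760,000) is divided at the grandchildren's generation into 6 shares of $460,000. Tariq, Ulric, Bastian, and Hamish each take $460,000. The 2 shares of the deceased (Chioma and Delphine) are combined into a pool of $920,000.
That pool ($920,000) is divided at the great-grandchildren's generation equally among Priya, Gustav, Hanna, and Adaeze: $230,000 each.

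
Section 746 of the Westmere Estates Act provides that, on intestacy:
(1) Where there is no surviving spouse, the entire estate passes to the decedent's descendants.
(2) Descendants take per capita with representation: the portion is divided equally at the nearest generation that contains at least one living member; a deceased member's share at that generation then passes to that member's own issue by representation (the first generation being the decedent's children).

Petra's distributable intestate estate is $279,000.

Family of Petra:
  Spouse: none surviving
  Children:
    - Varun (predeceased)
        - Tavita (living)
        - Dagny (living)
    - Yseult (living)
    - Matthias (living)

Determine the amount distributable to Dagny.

The entire $279,000 passes to the descendants.
That amount ($279,000) is divided into 3 shares of $93,000: Yseult and Matthias each take $93,000; Varun's $93,000 share passes to Varun's issue.
Varun's share ($93,000) is divided into 2 shares of $46,500: Tavita and Dagny each take $46,500.

Dagny receives $46,500.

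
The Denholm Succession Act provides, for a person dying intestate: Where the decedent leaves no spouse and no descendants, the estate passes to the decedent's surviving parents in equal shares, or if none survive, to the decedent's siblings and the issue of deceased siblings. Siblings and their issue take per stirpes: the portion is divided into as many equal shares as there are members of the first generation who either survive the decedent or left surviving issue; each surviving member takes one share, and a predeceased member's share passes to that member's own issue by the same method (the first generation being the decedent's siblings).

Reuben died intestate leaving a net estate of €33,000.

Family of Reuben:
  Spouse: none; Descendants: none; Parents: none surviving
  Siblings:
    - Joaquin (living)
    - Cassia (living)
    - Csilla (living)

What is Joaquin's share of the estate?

Joaquin receives €11,000.

The entire €33,000 passes to the siblings and their issue.
That amount (€33,000) is divided into 3 shares of €11,000: Joaquin, Cassia, and Csilla each take €11,000.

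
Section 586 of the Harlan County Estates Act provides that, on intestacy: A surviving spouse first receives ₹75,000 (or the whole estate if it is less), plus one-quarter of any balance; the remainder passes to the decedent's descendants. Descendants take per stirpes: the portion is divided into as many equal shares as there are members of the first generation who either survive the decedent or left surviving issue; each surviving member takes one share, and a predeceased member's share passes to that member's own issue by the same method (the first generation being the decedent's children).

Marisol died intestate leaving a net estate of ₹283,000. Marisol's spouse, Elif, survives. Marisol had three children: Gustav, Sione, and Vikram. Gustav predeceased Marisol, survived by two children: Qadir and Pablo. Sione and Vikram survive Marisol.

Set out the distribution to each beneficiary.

Elif first takes ₹75,000, leaving a balance of ₹208,000. Elif then takes one-quarter of the balance (₹52,000), for a total of ₹127,000. The remaining ₹156,000 passes to the descendants.
The descendants' portion (₹156,000) is divided into 3 shares of ₹52,000: Sione and Vikram each take ₹52,000; Gustav's ₹52,000 share passes to Gustav's issue.
Gustav's share (₹52,000) is divided into 2 shares of ₹26,000: Qadir and Pablo each take ₹26,000.

Elif: ₹127,000; Qadir: ₹26,000; Pablo: ₹26,000; Sione: ₹52,000; Vikram: ₹52,000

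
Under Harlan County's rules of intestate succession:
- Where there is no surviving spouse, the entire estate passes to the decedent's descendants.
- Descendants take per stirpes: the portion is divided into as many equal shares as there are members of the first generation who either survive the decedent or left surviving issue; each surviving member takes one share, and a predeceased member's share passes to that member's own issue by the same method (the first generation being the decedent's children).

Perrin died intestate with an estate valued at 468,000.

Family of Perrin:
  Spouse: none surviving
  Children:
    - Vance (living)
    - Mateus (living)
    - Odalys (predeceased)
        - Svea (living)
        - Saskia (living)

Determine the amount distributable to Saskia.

The entire 468,000 passes to the descendants.
That amount (468,000) is divided into 3 shares of 156,000: Vance and Mateus each take 156,000; Odalys's 156,000 share passes to Odalys's issue.
Odalys's share (156,000) is divided into 2 shares of 78,000: Svea and Saskia each take 78,000.

Saskia receives 78,000.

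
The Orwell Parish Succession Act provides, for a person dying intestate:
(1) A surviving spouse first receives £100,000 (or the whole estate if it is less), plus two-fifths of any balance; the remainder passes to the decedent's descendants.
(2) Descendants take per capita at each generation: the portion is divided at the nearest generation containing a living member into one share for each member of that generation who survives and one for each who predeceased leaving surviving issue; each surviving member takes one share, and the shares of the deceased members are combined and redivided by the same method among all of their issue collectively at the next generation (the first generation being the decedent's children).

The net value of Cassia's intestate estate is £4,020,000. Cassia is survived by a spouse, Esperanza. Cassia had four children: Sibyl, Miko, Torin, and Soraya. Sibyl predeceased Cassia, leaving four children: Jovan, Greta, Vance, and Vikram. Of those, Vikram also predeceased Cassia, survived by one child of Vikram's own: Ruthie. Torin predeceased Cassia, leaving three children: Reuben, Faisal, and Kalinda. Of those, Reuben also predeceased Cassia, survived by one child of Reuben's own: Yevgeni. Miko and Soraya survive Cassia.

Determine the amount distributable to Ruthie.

Ruthie receives £168,000.

Esperanza first takes £100,000, leaving a balance of £3,920,000. Esperanza then takes two-fifths of the balance (£1,568,000), for a total of £1,668,000. The remaining £2,352,000 passes to the descendants.
The descendants' portion (£2,352,000) is divided at the children's generation into 4 shares of £588,000. Miko and Soraya each take £588,000. The 2 shares of the deceased (Sibyl and Torin) are combined into a pool of £1,176,000.
That pool (£1,176,000) is divided at the grandchildren's generation into 7 shares of £168,000. Jovan, Greta, Vance, Faisal, and Kalinda each take £168,000. The 2 shares of the deceased (Vikram and Reuben) are combined into a pool of £336,000.
That pool (£336,000) is divided at the great-grandchildren's generation equally among Ruthie and Yevgeni: £168,000 each.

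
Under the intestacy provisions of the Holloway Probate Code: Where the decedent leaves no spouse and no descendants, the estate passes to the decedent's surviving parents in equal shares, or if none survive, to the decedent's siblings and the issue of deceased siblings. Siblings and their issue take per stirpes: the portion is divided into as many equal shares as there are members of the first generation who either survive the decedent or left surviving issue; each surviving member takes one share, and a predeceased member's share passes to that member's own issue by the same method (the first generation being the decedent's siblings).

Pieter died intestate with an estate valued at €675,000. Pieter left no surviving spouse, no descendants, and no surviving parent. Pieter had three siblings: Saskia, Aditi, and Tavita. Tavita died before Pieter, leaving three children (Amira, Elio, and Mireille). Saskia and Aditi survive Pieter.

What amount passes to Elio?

Elio receives €75,000.

The entire €675,000 passes to the siblings and their issue.
That amount (€675,000) is divided into 3 shares of €225,000: Saskia and Aditi each take €225,000; Tavita's €225,000 share passes to Tavita's issue.
Tavita's share (€225,000) is divided into 3 shares of €75,000: Amira, Elio, and Mireille each take €75,000.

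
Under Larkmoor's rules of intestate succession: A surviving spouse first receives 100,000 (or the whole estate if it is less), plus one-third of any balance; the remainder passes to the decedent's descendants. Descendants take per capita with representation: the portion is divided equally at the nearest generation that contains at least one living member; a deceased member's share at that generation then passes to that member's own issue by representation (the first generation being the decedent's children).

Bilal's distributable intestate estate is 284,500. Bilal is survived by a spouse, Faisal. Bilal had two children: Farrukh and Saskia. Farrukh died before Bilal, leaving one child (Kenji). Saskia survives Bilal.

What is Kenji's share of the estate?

Faisal first takes 100,000, leaving a balance of 184,500. Faisal then takes one-third of the balance (61,500), for a total of 161,500. The remaining 123,000 passes to the descendants.
The descendants' portion (123,000) is divided into 2 shares of 61,500: Saskia takes 61,500; Farrukh's 61,500 share passes to Farrukh's issue.
Farrukh's share (61,500) passes entirely to Kenji.

Kenji receives 61,500.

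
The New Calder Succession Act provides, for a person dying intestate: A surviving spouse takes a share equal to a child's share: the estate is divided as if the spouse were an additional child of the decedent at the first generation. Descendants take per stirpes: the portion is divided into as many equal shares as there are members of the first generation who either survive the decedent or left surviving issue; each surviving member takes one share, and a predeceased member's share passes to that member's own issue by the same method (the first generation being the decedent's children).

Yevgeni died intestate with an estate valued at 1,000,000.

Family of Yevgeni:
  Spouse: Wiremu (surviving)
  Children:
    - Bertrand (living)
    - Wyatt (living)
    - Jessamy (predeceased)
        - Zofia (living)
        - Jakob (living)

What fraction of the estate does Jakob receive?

Jakob receives 1/8 of the estate.

The spouse counts as an additional share at the children's level, so there are 4 primary shares of 250,000. Wiremu takes one such share (250,000).
The children's combined portion (750,000) is divided into 3 shares of 250,000: Bertrand and Wyatt each take 250,000; Jessamy's 250,000 share passes to Jessamy's issue.
Jessamy's share (250,000) is divided into 2 shares of 125,000: Zofia and Jakob each take 125,000.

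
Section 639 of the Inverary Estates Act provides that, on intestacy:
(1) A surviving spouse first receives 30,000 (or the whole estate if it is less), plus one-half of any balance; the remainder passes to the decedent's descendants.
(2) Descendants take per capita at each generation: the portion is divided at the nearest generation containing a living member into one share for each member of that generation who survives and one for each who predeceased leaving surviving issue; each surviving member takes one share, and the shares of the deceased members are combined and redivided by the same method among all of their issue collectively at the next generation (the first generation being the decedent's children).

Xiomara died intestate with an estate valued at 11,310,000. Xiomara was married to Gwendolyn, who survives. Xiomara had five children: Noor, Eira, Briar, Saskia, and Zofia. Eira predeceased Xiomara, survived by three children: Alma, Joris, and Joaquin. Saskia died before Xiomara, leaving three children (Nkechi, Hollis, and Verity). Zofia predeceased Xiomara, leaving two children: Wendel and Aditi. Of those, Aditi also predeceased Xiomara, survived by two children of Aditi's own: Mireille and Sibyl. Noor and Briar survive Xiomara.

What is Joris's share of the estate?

Gwendolyn first takes 30,000, leaving a balance of 11,280,000. Gwendolyn then takes one-half of the balance (5,640,000), for a total of 5,670,000. The remaining 5,640,000 passes to the descendants.
The descendants' portion (5,640,000) is divided at the children's generation into 5 shares of 1,128,000. Noor and Briar each take 1,128,000. The 3 shares of the deceased (Eira, Saskia, and Zofia) are combined into a pool of 3,384,000.
That pool (3,384,000) is divided at the grandchildren's generation into 8 shares of 423,000. Alma, Joris, Joaquin, Nkechi, Hollis, Verity, and Wendel each take 423,000. The remaining share for the deceased Aditi (423,000) is carried to the next generation.
That pool (423,000) is divided at the great-grandchildren's generation equally among Mireille and Sibyl: 211,500 each.

Joris receives 423,000.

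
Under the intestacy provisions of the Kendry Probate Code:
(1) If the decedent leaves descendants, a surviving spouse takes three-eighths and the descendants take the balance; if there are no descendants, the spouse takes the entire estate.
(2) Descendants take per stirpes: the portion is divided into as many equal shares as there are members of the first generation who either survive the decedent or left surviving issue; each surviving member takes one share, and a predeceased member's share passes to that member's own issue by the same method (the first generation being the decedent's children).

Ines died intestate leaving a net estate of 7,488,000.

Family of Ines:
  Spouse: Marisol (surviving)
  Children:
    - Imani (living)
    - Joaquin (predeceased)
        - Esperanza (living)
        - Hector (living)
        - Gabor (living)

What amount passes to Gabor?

Gabor receives 780,000.

Marisol takes three-eighths of 7,488,000 = 2,808,000. The remaining 4,680,000 passes to the descendants.
The descendants' portion (4,680,000) is divided into 2 shares of 2,340,000: Imani takes 2,340,000; Joaquin's 2,340,000 share passes to Joaquin's issue.
Joaquin's share (2,340,000) is divided into 3 shares of 780,000: Esperanza, Hector, and Gabor each take 780,000.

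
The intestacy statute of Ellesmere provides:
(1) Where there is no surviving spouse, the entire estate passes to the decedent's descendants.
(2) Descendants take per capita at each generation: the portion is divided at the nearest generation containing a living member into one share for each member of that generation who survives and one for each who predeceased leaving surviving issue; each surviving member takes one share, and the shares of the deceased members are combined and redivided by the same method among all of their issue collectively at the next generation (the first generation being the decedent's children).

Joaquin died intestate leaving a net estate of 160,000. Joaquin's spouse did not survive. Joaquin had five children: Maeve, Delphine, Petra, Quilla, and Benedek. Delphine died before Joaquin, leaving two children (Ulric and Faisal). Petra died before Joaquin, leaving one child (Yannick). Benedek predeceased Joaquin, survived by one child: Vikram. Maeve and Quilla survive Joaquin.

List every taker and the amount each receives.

The entire 160,000 passes to the descendants.
That amount (160,000) is divided at the children's generation into 5 shares of 32,000. Maeve and Quilla each take 32,000. The 3 shares of the deceased (Delphine, Petra, and Benedek) are combined into a pool of 96,000.
That pool (96,000) is divided at the grandchildren's generation equally among Ulric, Faisal, Yannick, and Vikram: 24,000 each.

Maeve: 32,000; Ulric: 24,000; Faisal: 24,000; Yannick: 24,000; Quilla: 32,000; Vikram: 24,000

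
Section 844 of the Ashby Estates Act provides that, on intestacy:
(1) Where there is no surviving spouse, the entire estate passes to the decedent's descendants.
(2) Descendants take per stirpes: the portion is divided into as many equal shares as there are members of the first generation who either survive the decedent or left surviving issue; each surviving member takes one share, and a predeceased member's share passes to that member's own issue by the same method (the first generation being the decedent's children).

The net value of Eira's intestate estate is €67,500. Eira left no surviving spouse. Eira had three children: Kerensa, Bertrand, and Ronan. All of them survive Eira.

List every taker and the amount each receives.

Kerensa: €22,500; Bertrand: €22,500; Ronan: €22,500

The entire €67,500 passes to the descendants.
That amount (€67,500) is divided into 3 shares of €22,500: Kerensa, Bertrand, and Ronan each take €22,500.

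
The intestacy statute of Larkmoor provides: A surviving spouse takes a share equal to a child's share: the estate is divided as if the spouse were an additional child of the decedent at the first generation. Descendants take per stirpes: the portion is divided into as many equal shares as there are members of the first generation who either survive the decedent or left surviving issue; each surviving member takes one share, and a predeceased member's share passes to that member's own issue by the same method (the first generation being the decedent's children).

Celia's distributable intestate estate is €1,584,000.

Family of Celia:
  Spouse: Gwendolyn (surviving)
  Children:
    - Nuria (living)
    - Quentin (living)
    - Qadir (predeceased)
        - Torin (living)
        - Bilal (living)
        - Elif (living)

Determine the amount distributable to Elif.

The spouse counts as an additional share at the children's level, so there are 4 primary shares of €396,000. Gwendolyn takes one such share (€396,000).
The children's combined portion (€1,188,000) is divided into 3 shares of €396,000: Nuria and Quentin each take €396,000; Qadir's €396,000 share passes to Qadir's issue.
Qadir's share (€396,000) is divided into 3 shares of €132,000: Torin, Bilal, and Elif each take €132,000.

Elif receives €132,000.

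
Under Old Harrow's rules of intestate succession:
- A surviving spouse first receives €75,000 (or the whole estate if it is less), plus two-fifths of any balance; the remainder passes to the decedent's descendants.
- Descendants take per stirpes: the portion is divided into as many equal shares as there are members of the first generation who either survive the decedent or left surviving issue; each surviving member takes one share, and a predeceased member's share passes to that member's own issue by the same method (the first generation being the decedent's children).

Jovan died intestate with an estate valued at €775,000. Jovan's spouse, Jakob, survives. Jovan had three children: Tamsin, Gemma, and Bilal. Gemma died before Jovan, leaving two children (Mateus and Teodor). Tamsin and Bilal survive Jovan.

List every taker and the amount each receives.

Jakob first takes €75,000, leaving a balance of €700,000. Jakob then takes two-fifths of the balance (€280,000), for a total of €355,000. The remaining €420,000 passes to the descendants.
The descendants' portion (€420,000) is divided into 3 shares of €140,000: Tamsin and Bilal each take €140,000; Gemma's €140,000 share passes to Gemma's issue.
Gemma's share (€140,000) is divided into 2 shares of €70,000: Mateus and Teodor each take €70,000.

Jakob: €355,000; Tamsin: €140,000; Mateus: €70,000; Teodor: €70,000; Bilal: €140,000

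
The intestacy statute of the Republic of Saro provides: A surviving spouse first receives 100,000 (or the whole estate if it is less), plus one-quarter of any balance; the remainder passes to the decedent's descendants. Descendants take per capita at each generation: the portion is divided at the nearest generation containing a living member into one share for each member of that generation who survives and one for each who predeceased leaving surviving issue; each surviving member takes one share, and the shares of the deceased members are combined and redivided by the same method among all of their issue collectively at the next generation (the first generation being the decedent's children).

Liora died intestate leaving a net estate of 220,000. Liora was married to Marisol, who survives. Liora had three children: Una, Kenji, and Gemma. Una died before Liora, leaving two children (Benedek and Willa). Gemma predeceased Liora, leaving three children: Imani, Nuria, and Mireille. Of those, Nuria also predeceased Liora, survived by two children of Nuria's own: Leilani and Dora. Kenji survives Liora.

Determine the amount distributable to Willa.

Marisol first takes 100,000, leaving a balance of 120,000. Marisol then takes one-quarter of the balance (30,000), for a total of 130,000. The remaining 90,000 passes to the descendants.
The descendants' portion (90,000) is divided at the children's generation into 3 shares of 30,000. Kenji takes 30,000. The 2 shares of the deceased (Una and Gemma) are combined into a pool of 60,000.
That pool (60,000) is divided at the grandchildren's generation into 5 shares of 12,000. Benedek, Willa, Imani, and Mireille each take 12,000. The remaining share for the deceased Nuria (12,000) is carried to the next generation.
That pool (12,000) is divided at the great-grandchildren's generation equally among Leilani and Dora: 6,000 each.

Willa receives 12,000.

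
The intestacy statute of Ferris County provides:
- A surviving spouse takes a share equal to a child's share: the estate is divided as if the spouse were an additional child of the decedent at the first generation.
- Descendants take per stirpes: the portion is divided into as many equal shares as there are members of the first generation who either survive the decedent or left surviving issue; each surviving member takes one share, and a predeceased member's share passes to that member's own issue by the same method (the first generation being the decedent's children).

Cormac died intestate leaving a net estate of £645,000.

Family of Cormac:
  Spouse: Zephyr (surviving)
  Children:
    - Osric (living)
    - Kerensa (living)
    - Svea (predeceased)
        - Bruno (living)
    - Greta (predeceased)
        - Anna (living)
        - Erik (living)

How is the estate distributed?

The spouse counts as an additional share at the children's level, so there are 5 primary shares of £129,000. Zephyr takes one such share (£129,000).
The children's combined portion (£516,000) is divided into 4 shares of £129,000: Osric and Kerensa each take £129,000; Svea's £129,000 share passes to Svea's issue; Greta's £129,000 share passes to Greta's issue.
Svea's share (£129,000) passes entirely to Bruno.
Greta's share (£129,000) is divided into 2 shares of £64,500: Anna and Erik each take £64,500.

Zephyr: £129,000; Osric: £129,000; Kerensa: £129,000; Bruno: £129,000; Anna: £64,500; Erik: £64,500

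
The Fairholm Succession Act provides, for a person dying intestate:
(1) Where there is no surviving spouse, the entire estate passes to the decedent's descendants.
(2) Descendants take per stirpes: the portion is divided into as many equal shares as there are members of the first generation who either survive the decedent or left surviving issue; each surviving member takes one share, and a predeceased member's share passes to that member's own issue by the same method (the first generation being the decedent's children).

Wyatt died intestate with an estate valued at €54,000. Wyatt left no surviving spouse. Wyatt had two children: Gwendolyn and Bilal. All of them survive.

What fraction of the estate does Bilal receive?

The entire €54,000 passes to the descendants.
That amount (€54,000) is divided into 2 shares of €27,000: Gwendolyn and Bilal each take €27,000.

Bilal receives 1/2 of the estate.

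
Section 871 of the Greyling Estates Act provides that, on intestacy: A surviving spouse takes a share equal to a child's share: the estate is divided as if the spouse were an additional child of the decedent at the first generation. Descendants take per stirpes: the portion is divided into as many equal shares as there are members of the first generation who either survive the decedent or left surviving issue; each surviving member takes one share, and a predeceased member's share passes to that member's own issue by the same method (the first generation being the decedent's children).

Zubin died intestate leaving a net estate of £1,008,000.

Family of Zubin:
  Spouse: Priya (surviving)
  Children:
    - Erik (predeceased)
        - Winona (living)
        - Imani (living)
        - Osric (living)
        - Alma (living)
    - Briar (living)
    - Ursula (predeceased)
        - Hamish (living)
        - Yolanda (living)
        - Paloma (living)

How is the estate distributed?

Priya: £252,000; Winona: £63,000; Imani: £63,000; Osric: £63,000; Alma: £63,000; Briar: £252,000; Hamish: £84,000; Yolanda: £84,000; Paloma: £84,000

The spouse counts as an additional share at the children's level, so there are 4 primary shares of £252,000. Priya takes one such share (£252,000).
The children's combined portion (£756,000) is divided into 3 shares of £252,000: Briar takes £252,000; Erik's £252,000 share passes to Erik's issue; Ursula's £252,000 share passes to Ursula's issue.
Erik's share (£252,000) is divided into 4 shares of £63,000: Winona, Imani, Osric, and Alma each take £63,000.
Ursula's share (£252,000) is divided into 3 shares of £84,000: Hamish, Yolanda, and Paloma each take £84,000.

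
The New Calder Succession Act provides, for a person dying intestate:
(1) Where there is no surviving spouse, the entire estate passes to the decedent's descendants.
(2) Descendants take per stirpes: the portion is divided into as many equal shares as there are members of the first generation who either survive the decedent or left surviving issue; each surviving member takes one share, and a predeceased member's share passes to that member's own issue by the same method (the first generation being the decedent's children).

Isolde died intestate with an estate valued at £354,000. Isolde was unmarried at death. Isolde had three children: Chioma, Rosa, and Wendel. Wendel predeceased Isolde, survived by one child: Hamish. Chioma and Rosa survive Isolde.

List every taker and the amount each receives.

Chioma: £118,000; Rosa: £118,000; Hamish: £118,000

The entire £354,000 passes to the descendants.
That amount (£354,000) is divided into 3 shares of £118,000: Chioma and Rosa each take £118,000; Wendel's £118,000 share passes to Wendel's issue.
Wendel's share (£118,000) passes entirely to Hamish.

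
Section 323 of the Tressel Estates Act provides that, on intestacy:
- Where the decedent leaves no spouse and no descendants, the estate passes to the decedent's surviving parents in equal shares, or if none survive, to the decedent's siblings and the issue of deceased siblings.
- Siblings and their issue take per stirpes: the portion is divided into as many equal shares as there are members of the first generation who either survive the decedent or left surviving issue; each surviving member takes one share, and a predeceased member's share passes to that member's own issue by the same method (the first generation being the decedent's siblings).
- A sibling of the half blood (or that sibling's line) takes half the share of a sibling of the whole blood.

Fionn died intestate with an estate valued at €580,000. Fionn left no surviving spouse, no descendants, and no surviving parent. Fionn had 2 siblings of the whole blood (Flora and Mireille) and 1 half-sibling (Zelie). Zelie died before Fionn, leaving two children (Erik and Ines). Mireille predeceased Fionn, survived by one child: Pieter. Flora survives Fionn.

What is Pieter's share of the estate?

The entire €580,000 passes to the siblings and their issue.
Counting each half-blood sibling's line as half a unit, there are 5/2 units in €580,000, so one unit is €232,000. Whole-blood lines (Flora and Mireille) take €232,000 each; half-blood lines (Zelie) take €116,000 each.
Zelie's share (€116,000) is divided into 2 shares of €58,000: Erik and Ines each take €58,000.
Mireille's share (€232,000) passes entirely to Pieter.

Pieter receives €232,000.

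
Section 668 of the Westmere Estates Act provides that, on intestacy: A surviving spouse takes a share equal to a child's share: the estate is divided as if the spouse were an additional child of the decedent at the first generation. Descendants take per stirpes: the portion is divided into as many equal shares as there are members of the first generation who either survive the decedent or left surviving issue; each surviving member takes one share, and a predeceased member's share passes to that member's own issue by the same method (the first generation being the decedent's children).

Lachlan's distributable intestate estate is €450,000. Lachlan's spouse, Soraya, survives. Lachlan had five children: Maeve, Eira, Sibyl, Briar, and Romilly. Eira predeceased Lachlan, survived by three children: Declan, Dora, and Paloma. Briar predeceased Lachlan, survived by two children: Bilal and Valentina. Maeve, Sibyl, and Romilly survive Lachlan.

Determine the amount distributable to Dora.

The spouse counts as an additional share at the children's level, so there are 6 primary shares of €75,000. Soraya takes one such share (€75,000).
The children's combined portion (€375,000) is divided into 5 shares of €75,000: Maeve, Sibyl, and Romilly each take €75,000; Eira's €75,000 share passes to Eira's issue; Briar's €75,000 share passes to Briar's issue.
Eira's share (€75,000) is divided into 3 shares of €25,000: Declan, Dora, and Paloma each take €25,000.
Briar's share (€75,000) is divided into 2 shares of €37,500: Bilal and Valentina each take €37,500.

Dora receives €25,000.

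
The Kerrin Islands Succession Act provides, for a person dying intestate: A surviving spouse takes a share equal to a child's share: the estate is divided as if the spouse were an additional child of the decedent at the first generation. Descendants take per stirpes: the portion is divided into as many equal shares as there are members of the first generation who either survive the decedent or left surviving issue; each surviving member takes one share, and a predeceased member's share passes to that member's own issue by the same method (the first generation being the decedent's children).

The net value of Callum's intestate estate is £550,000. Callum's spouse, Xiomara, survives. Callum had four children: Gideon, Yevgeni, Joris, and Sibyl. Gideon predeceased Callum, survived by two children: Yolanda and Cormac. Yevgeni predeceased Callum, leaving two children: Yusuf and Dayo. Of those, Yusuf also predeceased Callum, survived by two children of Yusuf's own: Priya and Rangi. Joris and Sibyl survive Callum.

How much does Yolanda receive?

The spouse counts as an additional share at the children's level, so there are 5 primary shares of £110,000. Xiomara takes one such share (£110,000).
The children's combined portion (£440,000) is divided into 4 shares of £110,000: Joris and Sibyl each take £110,000; Gideon's £110,000 share passes to Gideon's issue; Yevgeni's £110,000 share passes to Yevgeni's issue.
Gideon's share (£110,000) is divided into 2 shares of £55,000: Yolanda and Cormac each take £55,000.
Yevgeni's share (£110,000) is divided into 2 shares of £55,000: Dayo takes £55,000; Yusuf's £55,000 share passes to Yusuf's issue.
Yusuf's share (£55,000) is divided into 2 shares of £27,500: Priya and Rangi each take £27,500.

Yolanda receives £55,000.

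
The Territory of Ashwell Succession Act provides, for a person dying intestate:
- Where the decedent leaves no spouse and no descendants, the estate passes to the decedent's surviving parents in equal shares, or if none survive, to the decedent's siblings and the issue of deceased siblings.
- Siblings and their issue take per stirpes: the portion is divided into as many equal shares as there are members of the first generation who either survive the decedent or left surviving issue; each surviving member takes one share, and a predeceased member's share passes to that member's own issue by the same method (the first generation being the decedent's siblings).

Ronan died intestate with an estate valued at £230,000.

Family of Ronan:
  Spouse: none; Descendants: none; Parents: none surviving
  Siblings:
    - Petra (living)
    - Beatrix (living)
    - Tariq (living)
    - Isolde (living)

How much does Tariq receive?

The entire £230,000 passes to the siblings and their issue.
That amount (£230,000) is divided into 4 shares of £57,500: Petra, Beatrix, Tariq, and Isolde each take £57,500.

Tariq receives £57,500.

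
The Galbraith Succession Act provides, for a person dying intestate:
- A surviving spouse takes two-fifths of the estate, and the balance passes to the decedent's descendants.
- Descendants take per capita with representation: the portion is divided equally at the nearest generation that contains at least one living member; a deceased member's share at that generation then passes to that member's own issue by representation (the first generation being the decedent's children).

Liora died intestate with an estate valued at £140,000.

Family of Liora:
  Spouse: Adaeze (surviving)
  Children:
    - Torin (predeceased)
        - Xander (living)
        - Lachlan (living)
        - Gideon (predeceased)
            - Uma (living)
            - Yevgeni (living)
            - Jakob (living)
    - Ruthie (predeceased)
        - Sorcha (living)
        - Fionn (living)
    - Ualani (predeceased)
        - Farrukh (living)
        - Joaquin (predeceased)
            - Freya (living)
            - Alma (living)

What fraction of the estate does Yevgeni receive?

Adaeze takes two-fifths of £140,000 = £56,000. The remaining £84,000 passes to the descendants.
No child survives, so the initial division is made at the grandchildren's generation.
The descendants' portion (£84,000) is divided into 7 shares of £12,000: Xander, Lachlan, Sorcha, Fionn, and Farrukh each take £12,000; Gideon's £12,000 share passes to Gideon's issue; Joaquin's £12,000 share passes to Joaquin's issue.
Gideon's share (£12,000) is divided into 3 shares of £4,000: Uma, Yevgeni, and Jakob each take £4,000.
Joaquin's share (£12,000) is divided into 2 shares of £6,000: Freya and Alma each take £6,000.

Yevgeni receives 1/35 of the estate.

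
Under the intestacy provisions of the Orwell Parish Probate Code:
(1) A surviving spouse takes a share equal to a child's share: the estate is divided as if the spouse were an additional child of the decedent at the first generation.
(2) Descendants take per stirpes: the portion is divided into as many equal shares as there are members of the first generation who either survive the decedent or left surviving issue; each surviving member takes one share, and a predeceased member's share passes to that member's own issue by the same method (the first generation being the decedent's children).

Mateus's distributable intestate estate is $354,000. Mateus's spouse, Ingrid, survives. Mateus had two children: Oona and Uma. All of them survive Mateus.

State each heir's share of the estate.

The spouse counts as an additional share at the children's level, so there are 3 primary shares of $118,000. Ingrid takes one such share ($118,000).
The children's combined portion ($236,000) is divided into 2 shares of $118,000: Oona and Uma each take $118,000.

Ingrid: $118,000; Oona: $118,000; Uma: $118,000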